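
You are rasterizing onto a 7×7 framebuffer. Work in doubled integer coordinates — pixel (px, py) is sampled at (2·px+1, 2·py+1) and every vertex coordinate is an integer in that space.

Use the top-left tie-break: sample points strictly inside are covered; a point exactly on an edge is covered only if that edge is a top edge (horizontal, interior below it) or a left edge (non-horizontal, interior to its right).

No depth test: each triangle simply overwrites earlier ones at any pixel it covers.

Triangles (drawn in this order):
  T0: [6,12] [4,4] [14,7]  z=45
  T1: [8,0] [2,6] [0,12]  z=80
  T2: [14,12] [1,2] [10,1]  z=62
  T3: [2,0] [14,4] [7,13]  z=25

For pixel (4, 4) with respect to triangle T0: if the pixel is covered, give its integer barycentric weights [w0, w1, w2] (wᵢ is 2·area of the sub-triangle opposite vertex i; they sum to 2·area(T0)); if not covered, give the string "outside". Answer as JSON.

T0:
  2·area = 74
  edge (6, 12)→(4, 4): d=(-2,-8) top-left  bias=+0
  edge (4, 4)→(14, 7): d=(10,3) right/bottom  bias=-1
  edge (14, 7)→(6, 12): d=(-8,5) right/bottom  bias=-1
    (2,2)@(5, 5): e=[6,7,61] → X
    (3,2)@(7, 5): e=[22,1,51] → X
    (4,2)@(9, 5): e=[38,-5,41] → .
    (2,3)@(5, 7): e=[2,27,45] → X
    (4,3)@(9, 7): e=[34,15,25] → X
    (5,3)@(11, 7): e=[50,9,15] → X
    (6,3)@(13, 7): e=[66,3,5] → X
    (2,4)@(5, 9): e=[-2,47,29] → .
    (3,4)@(7, 9): e=[14,41,19] → X
    (5,4)@(11, 9): e=[46,29,-1] → .
    (6,4)@(13, 9): e=[62,23,-11] → .
    (3,5)@(7, 11): e=[10,61,3] → X
  covered (10 px):
    . . . . . . .
    . . . . . . .
    . . X X . . .
    . . X X X X X
    . . . X X . .
    . . . X . . .
    . . . . . . .
T1:
  2·area = 24  (B↔C swapped to make it positive)
  edge (8, 0)→(0, 12): d=(-8,12) right/bottom  bias=-1
  edge (0, 12)→(2, 6): d=(2,-6) top-left  bias=+0
  edge (2, 6)→(8, 0): d=(6,-6) top-left  bias=+0
    (3,0)@(7, 1): e=[4,20,0] → X  [on edge]
    (4,0)@(9, 1): e=[-20,32,12] → .
    (1,1)@(3, 3): e=[36,0,-12] → .  [on edge]
    (2,1)@(5, 3): e=[12,12,0] → X  [on edge]
    (3,1)@(7, 3): e=[-12,24,12] → .
    (1,2)@(3, 5): e=[20,4,0] → X  [on edge]
    (2,2)@(5, 5): e=[-4,16,12] → .
    (0,3)@(1, 7): e=[28,-4,0] → .  [on edge]
    (1,3)@(3, 7): e=[4,8,12] → X
    (2,3)@(5, 7): e=[-20,20,24] → .
    (0,4)@(1, 9): e=[12,0,12] → X  [on edge]
    (1,4)@(3, 9): e=[-12,12,24] → .
  covered (5 px):
    . . . X . . .
    . . X . . . .
    . X . . . . .
    . X . . . . .
    X . . . . . .
    . . . . . . .
    . . . . . . .
T2:
  2·area = 103
  edge (14, 12)→(1, 2): d=(-13,-10) top-left  bias=+0
  edge (1, 2)→(10, 1): d=(9,-1) top-left  bias=+0
  edge (10, 1)→(14, 12): d=(4,11) right/bottom  bias=-1
    (1,1)@(3, 3): e=[7,11,85] → X
    (2,1)@(5, 3): e=[27,13,63] → X
    (3,1)@(7, 3): e=[47,15,41] → X
    (4,1)@(9, 3): e=[67,17,19] → X
    (5,1)@(11, 3): e=[87,19,-3] → .
    (1,2)@(3, 5): e=[-19,29,93] → .
    (2,2)@(5, 5): e=[1,31,71] → X
    (5,2)@(11, 5): e=[61,37,5] → X
    (6,2)@(13, 5): e=[81,39,-17] → .
    (2,3)@(5, 7): e=[-25,49,79] → .
    (3,3)@(7, 7): e=[-5,51,57] → .
    (4,3)@(9, 7): e=[15,53,35] → X
  covered (12 px):
    . . . . . . .
    . X X X X . .
    . . X X X X .
    . . . . X X .
    . . . . . X .
    . . . . . . X
    . . . . . . .
T3:
  2·area = 136
  edge (2, 0)→(14, 4): d=(12,4) right/bottom  bias=-1
  edge (14, 4)→(7, 13): d=(-7,9) right/bottom  bias=-1
  edge (7, 13)→(2, 0): d=(-5,-13) top-left  bias=+0
    (1,0)@(3, 1): e=[8,120,8] → X
    (2,0)@(5, 1): e=[0,102,34] → .  [on edge]
    (1,1)@(3, 3): e=[32,106,-2] → .
    (2,1)@(5, 3): e=[24,88,24] → X
    (3,1)@(7, 3): e=[16,70,50] → X
    (4,1)@(9, 3): e=[8,52,76] → X
    (5,1)@(11, 3): e=[0,34,102] → .  [on edge]
    (2,2)@(5, 5): e=[48,74,14] → X
    (5,2)@(11, 5): e=[24,20,92] → X
    (6,2)@(13, 5): e=[16,2,118] → X
    (2,3)@(5, 7): e=[72,60,4] → X
    (6,3)@(13, 7): e=[40,-12,108] → .
    (3,6)@(7, 13): e=[136,0,0] → .  [on edge]
  covered (16 px):
    . X . . . . .
    . . X X X . .
    . . X X X X X
    . . X X X X .
    . . . X X . .
    . . . X . . .
    . . . . . . .

Final: [35,9,30]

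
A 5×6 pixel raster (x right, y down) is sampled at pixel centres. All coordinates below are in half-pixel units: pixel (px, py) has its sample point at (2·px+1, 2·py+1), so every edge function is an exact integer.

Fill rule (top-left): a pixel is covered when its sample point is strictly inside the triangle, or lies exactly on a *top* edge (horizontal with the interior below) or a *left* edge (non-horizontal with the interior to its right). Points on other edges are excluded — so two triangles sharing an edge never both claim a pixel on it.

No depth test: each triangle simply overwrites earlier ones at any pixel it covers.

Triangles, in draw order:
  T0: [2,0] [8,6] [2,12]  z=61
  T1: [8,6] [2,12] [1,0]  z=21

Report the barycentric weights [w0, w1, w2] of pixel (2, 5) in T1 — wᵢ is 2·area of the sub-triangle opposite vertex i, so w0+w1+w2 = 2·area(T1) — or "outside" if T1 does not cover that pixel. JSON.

T0:
  2·area = 72
  edge (2, 0)→(8, 6): d=(6,6) right/bottom  bias=-1
  edge (8, 6)→(2, 12): d=(-6,6) right/bottom  bias=-1
  edge (2, 12)→(2, 0): d=(0,-12) top-left  bias=+0
    (1,0)@(3, 1): e=[0,60,12] → ·  [on edge]
    (1,1)@(3, 3): e=[12,48,12] → #
    (2,1)@(5, 3): e=[0,36,36] → ·  [on edge]
    (1,2)@(3, 5): e=[24,36,12] → #
    (2,2)@(5, 5): e=[12,24,36] → #
    (3,2)@(7, 5): e=[0,12,60] → ·  [on edge]
    (4,2)@(9, 5): e=[-12,0,84] → ·  [on edge]
    (1,3)@(3, 7): e=[36,24,12] → #
    (3,3)@(7, 7): e=[12,0,60] → ·  [on edge]
    (4,3)@(9, 7): e=[0,-12,84] → ·  [on edge]
    (1,4)@(3, 9): e=[48,12,12] → #
    (2,4)@(5, 9): e=[36,0,36] → ·  [on edge]
    (1,5)@(3, 11): e=[60,0,12] → ·  [on edge]
  covered (6 px):
    · · · · ·
    · # · · ·
    · # # · ·
    · # # · ·
    · # · · ·
    · · · · ·
T1:
  2·area = 78
  edge (8, 6)→(2, 12): d=(-6,6) right/bottom  bias=-1
  edge (2, 12)→(1, 0): d=(-1,-12) top-left  bias=+0
  edge (1, 0)→(8, 6): d=(7,6) right/bottom  bias=-1
    (1,1)@(3, 3): e=[48,21,9] → #
    (2,1)@(5, 3): e=[36,45,-3] → ·
    (1,2)@(3, 5): e=[36,19,23] → #
    (2,2)@(5, 5): e=[24,43,11] → #
    (3,2)@(7, 5): e=[12,67,-1] → ·
    (4,2)@(9, 5): e=[0,91,-13] → ·  [on edge]
    (1,3)@(3, 7): e=[24,17,37] → #
    (3,3)@(7, 7): e=[0,65,13] → ·  [on edge]
    (1,4)@(3, 9): e=[12,15,51] → #
    (2,4)@(5, 9): e=[0,39,39] → ·  [on edge]
    (1,5)@(3, 11): e=[0,13,65] → ·  [on edge]
  covered (6 px):
    · · · · ·
    · # · · ·
    · # # · ·
    · # # · ·
    · # · · ·
    · · · · ·

Final: "outside"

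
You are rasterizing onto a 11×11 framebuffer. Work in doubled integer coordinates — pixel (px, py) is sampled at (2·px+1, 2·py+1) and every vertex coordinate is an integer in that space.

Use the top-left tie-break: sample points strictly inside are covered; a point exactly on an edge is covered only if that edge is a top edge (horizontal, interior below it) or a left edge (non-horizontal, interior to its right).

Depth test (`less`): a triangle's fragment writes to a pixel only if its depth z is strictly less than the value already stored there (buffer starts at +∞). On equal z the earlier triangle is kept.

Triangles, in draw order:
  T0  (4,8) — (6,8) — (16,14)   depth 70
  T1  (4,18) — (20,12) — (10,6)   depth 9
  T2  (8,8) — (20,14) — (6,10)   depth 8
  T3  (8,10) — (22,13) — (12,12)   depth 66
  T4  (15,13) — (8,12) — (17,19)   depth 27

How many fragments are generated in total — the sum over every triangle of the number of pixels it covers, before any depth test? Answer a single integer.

T0:
  2·area = 12
  edge (4, 8)→(6, 8): d=(2,0) top-left  bias=+0
  edge (6, 8)→(16, 14): d=(10,6) right/bottom  bias=-1
  edge (16, 14)→(4, 8): d=(-12,-6) top-left  bias=+0
    (0,2)@(1, 5): e=[-6,0,18] → .  [on edge]
    (3,4)@(7, 9): e=[2,4,6] → X
    (4,4)@(9, 9): e=[2,-8,18] → .
    (3,5)@(7, 11): e=[6,24,-18] → .
    (5,5)@(11, 11): e=[6,0,6] → .  [on edge]
    (10,8)@(21, 17): e=[18,0,-6] → .  [on edge]
  covered (1 px):
    . . . . . . . . . . .
    . . . . . . . . . . .
    . . . . . . . . . . .
    . . . . . . . . . . .
    . . . X . . . . . . .
    . . . . . . . . . . .
    . . . . . . . . . . .
    . . . . . . . . . . .
    . . . . . . . . . . .
    . . . . . . . . . . .
    . . . . . . . . . . .
T1:
  2·area = 156  (B↔C swapped to make it positive)
  edge (4, 18)→(10, 6): d=(6,-12) top-left  bias=+0
  edge (10, 6)→(20, 12): d=(10,6) right/bottom  bias=-1
  edge (20, 12)→(4, 18): d=(-16,6) right/bottom  bias=-1
    (2,1)@(5, 3): e=[-78,0,234] → .  [on edge]
    (5,3)@(11, 7): e=[18,4,134] → X
    (6,3)@(13, 7): e=[42,-8,122] → .
    (4,4)@(9, 9): e=[6,36,114] → X
    (6,4)@(13, 9): e=[54,12,90] → X
    (7,4)@(15, 9): e=[78,0,78] → .  [on edge]
    (4,5)@(9, 11): e=[18,56,82] → X
    (7,5)@(15, 11): e=[90,20,46] → X
    (8,5)@(17, 11): e=[114,8,34] → X
    (9,5)@(19, 11): e=[138,-4,22] → .
    (3,6)@(7, 13): e=[6,88,62] → X
    (9,6)@(19, 13): e=[150,16,-10] → .
  covered (19 px):
    . . . . . . . . . . .
    . . . . . . . . . . .
    . . . . . . . . . . .
    . . . . . X . . . . .
    . . . . X X X . . . .
    . . . . X X X X X . .
    . . . X X X X X X . .
    . . . X X X . . . . .
    . . X . . . . . . . .
    . . . . . . . . . . .
    . . . . . . . . . . .
T2:
  2·area = 36
  edge (8, 8)→(20, 14): d=(12,6) right/bottom  bias=-1
  edge (20, 14)→(6, 10): d=(-14,-4) top-left  bias=+0
  edge (6, 10)→(8, 8): d=(2,-2) top-left  bias=+0
    (7,0)@(15, 1): e=[-126,162,0] → .  [on edge]
    (6,1)@(13, 3): e=[-90,126,0] → .  [on edge]
    (5,2)@(11, 5): e=[-54,90,0] → .  [on edge]
    (4,3)@(9, 7): e=[-18,54,0] → .  [on edge]
    (3,4)@(7, 9): e=[18,18,0] → X  [on edge]
    (4,4)@(9, 9): e=[6,26,4] → X
    (5,4)@(11, 9): e=[-6,34,8] → .
    (2,5)@(5, 11): e=[54,-18,0] → .  [on edge]
    (3,5)@(7, 11): e=[42,-10,4] → .
    (4,5)@(9, 11): e=[30,-2,8] → .
    (5,5)@(11, 11): e=[18,6,12] → X
    (6,5)@(13, 11): e=[6,14,16] → X
    (1,6)@(3, 13): e=[90,-54,0] → .  [on edge]
    (0,7)@(1, 15): e=[126,-90,0] → .  [on edge]
  covered (5 px):
    . . . . . . . . . . .
    . . . . . . . . . . .
    . . . . . . . . . . .
    . . . . . . . . . . .
    . . . X X . . . . . .
    . . . . . X X . . . .
    . . . . . . . . X . .
    . . . . . . . . . . .
    . . . . . . . . . . .
    . . . . . . . . . . .
    . . . . . . . . . . .
T3:
  2·area = 16
  edge (8, 10)→(22, 13): d=(14,3) right/bottom  bias=-1
  edge (22, 13)→(12, 12): d=(-10,-1) top-left  bias=+0
  edge (12, 12)→(8, 10): d=(-4,-2) top-left  bias=+0
    (5,5)@(11, 11): e=[5,9,2] → X
    (6,5)@(13, 11): e=[-1,11,6] → .
    (5,6)@(11, 13): e=[33,-11,-6] → .
  covered (1 px):
    . . . . . . . . . . .
    . . . . . . . . . . .
    . . . . . . . . . . .
    . . . . . . . . . . .
    . . . . . . . . . . .
    . . . . . X . . . . .
    . . . . . . . . . . .
    . . . . . . . . . . .
    . . . . . . . . . . .
    . . . . . . . . . . .
    . . . . . . . . . . .
T4:
  2·area = 40  (B↔C swapped to make it positive)
  edge (15, 13)→(17, 19): d=(2,6) right/bottom  bias=-1
  edge (17, 19)→(8, 12): d=(-9,-7) top-left  bias=+0
  edge (8, 12)→(15, 13): d=(7,1) right/bottom  bias=-1
    (5,0)@(11, 1): e=[0,120,-80] → .  [on edge]
    (6,3)@(13, 7): e=[0,80,-40] → .  [on edge]
    (0,5)@(1, 11): e=[80,-40,0] → .  [on edge]
    (5,6)@(11, 13): e=[24,12,4] → X
    (6,6)@(13, 13): e=[12,26,2] → X
    (7,6)@(15, 13): e=[0,40,0] → .  [on edge]
    (5,7)@(11, 15): e=[28,-6,18] → .
    (6,7)@(13, 15): e=[16,8,16] → X
    (7,7)@(15, 15): e=[4,22,14] → X
    (8,7)@(17, 15): e=[-8,36,12] → .
    (6,8)@(13, 17): e=[20,-10,30] → .
    (7,8)@(15, 17): e=[8,4,28] → X
    (8,9)@(17, 19): e=[0,0,40] → .  [on edge]
  covered (5 px):
    . . . . . . . . . . .
    . . . . . . . . . . .
    . . . . . . . . . . .
    . . . . . . . . . . .
    . . . . . . . . . . .
    . . . . . . . . . . .
    . . . . . X X . . . .
    . . . . . . X X . . .
    . . . . . . . X . . .
    . . . . . . . . . . .
    . . . . . . . . . . .

Answer: 31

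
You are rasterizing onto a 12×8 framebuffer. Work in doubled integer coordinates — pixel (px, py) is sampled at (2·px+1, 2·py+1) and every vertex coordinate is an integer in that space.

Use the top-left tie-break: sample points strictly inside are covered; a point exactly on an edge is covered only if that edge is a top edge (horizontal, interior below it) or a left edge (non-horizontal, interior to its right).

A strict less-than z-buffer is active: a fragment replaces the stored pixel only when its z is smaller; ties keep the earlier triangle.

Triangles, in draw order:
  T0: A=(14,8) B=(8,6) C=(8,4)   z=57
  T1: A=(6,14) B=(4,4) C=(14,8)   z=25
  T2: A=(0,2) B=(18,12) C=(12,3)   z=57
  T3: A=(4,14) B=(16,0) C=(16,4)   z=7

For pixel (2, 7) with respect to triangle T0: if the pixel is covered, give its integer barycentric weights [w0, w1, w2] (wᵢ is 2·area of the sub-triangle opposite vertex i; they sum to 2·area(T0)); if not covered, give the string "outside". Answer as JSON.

T0:
  2·area = 12
  edge (14, 8)→(8, 6): d=(-6,-2) top-left  bias=+0
  edge (8, 6)→(8, 4): d=(0,-2) top-left  bias=+0
  edge (8, 4)→(14, 8): d=(6,4) right/bottom  bias=-1
    (2,2)@(5, 5): e=[0,-6,18] → .  [on edge]
    (4,2)@(9, 5): e=[8,2,2] → X
    (5,2)@(11, 5): e=[12,6,-6] → .
    (4,3)@(9, 7): e=[-4,2,14] → .
    (5,3)@(11, 7): e=[0,6,6] → X  [on edge]
    (6,3)@(13, 7): e=[4,10,-2] → .
    (5,4)@(11, 9): e=[-12,6,18] → .
    (8,4)@(17, 9): e=[0,18,-6] → .  [on edge]
    (11,5)@(23, 11): e=[0,30,-18] → .  [on edge]
  covered (2 px):
    . . . . . . . . . . . .
    . . . . . . . . . . . .
    . . . . X . . . . . . .
    . . . . . X . . . . . .
    . . . . . . . . . . . .
    . . . . . . . . . . . .
    . . . . . . . . . . . .
    . . . . . . . . . . . .
T1:
  2·area = 92
  edge (6, 14)→(4, 4): d=(-2,-10) top-left  bias=+0
  edge (4, 4)→(14, 8): d=(10,4) right/bottom  bias=-1
  edge (14, 8)→(6, 14): d=(-8,6) right/bottom  bias=-1
    (2,2)@(5, 5): e=[8,6,78] → X
    (3,2)@(7, 5): e=[28,-2,66] → .
    (2,3)@(5, 7): e=[4,26,62] → X
    (3,3)@(7, 7): e=[24,18,50] → X
    (4,3)@(9, 7): e=[44,10,38] → X
    (5,3)@(11, 7): e=[64,2,26] → X
    (6,3)@(13, 7): e=[84,-6,14] → .
    (2,4)@(5, 9): e=[0,46,46] → X  [on edge]
    (6,4)@(13, 9): e=[80,14,-2] → .
    (2,5)@(5, 11): e=[-4,66,30] → .
    (3,5)@(7, 11): e=[16,58,18] → X
    (5,5)@(11, 11): e=[56,42,-6] → .
  covered (12 px):
    . . . . . . . . . . . .
    . . . . . . . . . . . .
    . . X . . . . . . . . .
    . . X X X X . . . . . .
    . . X X X X . . . . . .
    . . . X X . . . . . . .
    . . . X . . . . . . . .
    . . . . . . . . . . . .
T2:
  2·area = 102  (B↔C swapped to make it positive)
  edge (0, 2)→(12, 3): d=(12,1) right/bottom  bias=-1
  edge (12, 3)→(18, 12): d=(6,9) right/bottom  bias=-1
  edge (18, 12)→(0, 2): d=(-18,-10) top-left  bias=+0
    (1,1)@(3, 3): e=[9,81,12] → X
    (2,1)@(5, 3): e=[7,63,32] → X
    (3,1)@(7, 3): e=[5,45,52] → X
    (4,1)@(9, 3): e=[3,27,72] → X
    (5,1)@(11, 3): e=[1,9,92] → X
    (6,1)@(13, 3): e=[-1,-9,112] → .
    (1,2)@(3, 5): e=[33,93,-24] → .
    (2,2)@(5, 5): e=[31,75,-4] → .
    (3,2)@(7, 5): e=[29,57,16] → X
    (6,2)@(13, 5): e=[23,3,76] → X
    (7,2)@(15, 5): e=[21,-15,96] → .
    (3,3)@(7, 7): e=[53,69,-20] → .
    (4,3)@(9, 7): e=[51,51,0] → X  [on edge]
  covered (15 px):
    . . . . . . . . . . . .
    . X X X X X . . . . . .
    . . . X X X X . . . . .
    . . . . X X X . . . . .
    . . . . . . X X . . . .
    . . . . . . . . X . . .
    . . . . . . . . . . . .
    . . . . . . . . . . . .
T3:
  2·area = 48
  edge (4, 14)→(16, 0): d=(12,-14) top-left  bias=+0
  edge (16, 0)→(16, 4): d=(0,4) right/bottom  bias=-1
  edge (16, 4)→(4, 14): d=(-12,10) right/bottom  bias=-1
    (7,1)@(15, 3): e=[22,4,22] → X
    (8,1)@(17, 3): e=[50,-4,2] → .
    (6,2)@(13, 5): e=[18,12,18] → X
    (7,2)@(15, 5): e=[46,4,-2] → .
    (5,3)@(11, 7): e=[14,20,14] → X
    (6,3)@(13, 7): e=[42,12,-6] → .
    (4,4)@(9, 9): e=[10,28,10] → X
    (5,4)@(11, 9): e=[38,20,-10] → .
    (3,5)@(7, 11): e=[6,36,6] → X
    (4,5)@(9, 11): e=[34,28,-14] → .
    (2,6)@(5, 13): e=[2,44,2] → X
    (3,6)@(7, 13): e=[30,36,-18] → .
  covered (6 px):
    . . . . . . . . . . . .
    . . . . . . . X . . . .
    . . . . . . X . . . . .
    . . . . . X . . . . . .
    . . . . X . . . . . . .
    . . . X . . . . . . . .
    . . X . . . . . . . . .
    . . . . . . . . . . . .

Result: "outside"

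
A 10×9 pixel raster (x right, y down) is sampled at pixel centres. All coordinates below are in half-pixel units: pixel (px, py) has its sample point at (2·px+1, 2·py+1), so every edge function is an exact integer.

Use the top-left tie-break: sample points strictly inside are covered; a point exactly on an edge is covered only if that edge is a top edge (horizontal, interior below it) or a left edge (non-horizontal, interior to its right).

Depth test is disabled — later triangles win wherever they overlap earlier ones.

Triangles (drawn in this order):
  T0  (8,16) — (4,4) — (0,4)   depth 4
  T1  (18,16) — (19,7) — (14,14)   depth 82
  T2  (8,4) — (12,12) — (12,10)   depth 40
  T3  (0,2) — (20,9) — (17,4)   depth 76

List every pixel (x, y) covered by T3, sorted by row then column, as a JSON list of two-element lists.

T0:
  2·area = 48  (B↔C swapped to make it positive)
  edge (8, 16)→(0, 4): d=(-8,-12) top-left  bias=+0
  edge (0, 4)→(4, 4): d=(4,0) top-left  bias=+0
  edge (4, 4)→(8, 16): d=(4,12) right/bottom  bias=-1
    (1,0)@(3, 1): e=[60,-12,0] → ·  [on edge]
    (0,2)@(1, 5): e=[4,4,40] → #
    (1,2)@(3, 5): e=[28,4,16] → #
    (2,2)@(5, 5): e=[52,4,-8] → ·
    (0,3)@(1, 7): e=[-12,12,48] → ·
    (1,3)@(3, 7): e=[12,12,24] → #
    (2,3)@(5, 7): e=[36,12,0] → ·  [on edge]
    (1,4)@(3, 9): e=[-4,20,32] → ·
    (2,4)@(5, 9): e=[20,20,8] → #
    (3,4)@(7, 9): e=[44,20,-16] → ·
    (2,5)@(5, 11): e=[4,28,16] → #
    (3,5)@(7, 11): e=[28,28,-8] → ·
    (3,6)@(7, 13): e=[12,36,0] → ·  [on edge]
  covered (5 px):
    · · · · · · · · · ·
    · · · · · · · · · ·
    # # · · · · · · · ·
    · # · · · · · · · ·
    · · # · · · · · · ·
    · · # · · · · · · ·
    · · · · · · · · · ·
    · · · · · · · · · ·
    · · · · · · · · · ·
T1:
  2·area = 38  (B↔C swapped to make it positive)
  edge (18, 16)→(14, 14): d=(-4,-2) top-left  bias=+0
  edge (14, 14)→(19, 7): d=(5,-7) top-left  bias=+0
  edge (19, 7)→(18, 16): d=(-1,9) right/bottom  bias=-1
    (9,3)@(19, 7): e=[38,0,0] → ·  [on edge]
    (8,5)@(17, 11): e=[18,6,14] → #
    (9,5)@(19, 11): e=[22,20,-4] → ·
    (7,6)@(15, 13): e=[6,2,30] → #
    (9,6)@(19, 13): e=[14,30,-6] → ·
    (7,7)@(15, 15): e=[-2,12,28] → ·
    (8,7)@(17, 15): e=[2,26,10] → #
    (9,7)@(19, 15): e=[6,40,-8] → ·
    (8,8)@(17, 17): e=[-6,36,8] → ·
  covered (4 px):
    · · · · · · · · · ·
    · · · · · · · · · ·
    · · · · · · · · · ·
    · · · · · · · · · ·
    · · · · · · · · · ·
    · · · · · · · · # ·
    · · · · · · · # # ·
    · · · · · · · · # ·
    · · · · · · · · · ·
T2:
  2·area = 8  (B↔C swapped to make it positive)
  edge (8, 4)→(12, 10): d=(4,6) right/bottom  bias=-1
  edge (12, 10)→(12, 12): d=(0,2) right/bottom  bias=-1
  edge (12, 12)→(8, 4): d=(-4,-8) top-left  bias=+0
    (5,4)@(11, 9): e=[2,2,4] → #
    (6,4)@(13, 9): e=[-10,-2,20] → ·
    (5,5)@(11, 11): e=[10,2,-4] → ·
  covered (1 px):
    · · · · · · · · · ·
    · · · · · · · · · ·
    · · · · · · · · · ·
    · · · · · · · · · ·
    · · · · · # · · · ·
    · · · · · · · · · ·
    · · · · · · · · · ·
    · · · · · · · · · ·
    · · · · · · · · · ·
T3:
  2·area = 79  (B↔C swapped to make it positive)
  edge (0, 2)→(17, 4): d=(17,2) right/bottom  bias=-1
  edge (17, 4)→(20, 9): d=(3,5) right/bottom  bias=-1
  edge (20, 9)→(0, 2): d=(-20,-7) top-left  bias=+0
    (1,1)@(3, 3): e=[11,67,1] → #
    (2,1)@(5, 3): e=[7,57,15] → #
    (3,1)@(7, 3): e=[3,47,29] → #
    (4,1)@(9, 3): e=[-1,37,43] → ·
    (1,2)@(3, 5): e=[45,73,-39] → ·
    (2,2)@(5, 5): e=[41,63,-25] → ·
    (3,2)@(7, 5): e=[37,53,-11] → ·
    (4,2)@(9, 5): e=[33,43,3] → #
    (5,2)@(11, 5): e=[29,33,17] → #
    (6,2)@(13, 5): e=[25,23,31] → #
    (7,2)@(15, 5): e=[21,13,45] → #
    (8,2)@(17, 5): e=[17,3,59] → #
  covered (10 px):
    · · · · · · · · · ·
    · # # # · · · · · ·
    · · · · # # # # # ·
    · · · · · · · # # ·
    · · · · · · · · · ·
    · · · · · · · · · ·
    · · · · · · · · · ·
    · · · · · · · · · ·
    · · · · · · · · · ·

Answer: [[1,1],[2,1],[3,1],[4,2],[5,2],[6,2],[7,2],[8,2],[7,3],[8,3]]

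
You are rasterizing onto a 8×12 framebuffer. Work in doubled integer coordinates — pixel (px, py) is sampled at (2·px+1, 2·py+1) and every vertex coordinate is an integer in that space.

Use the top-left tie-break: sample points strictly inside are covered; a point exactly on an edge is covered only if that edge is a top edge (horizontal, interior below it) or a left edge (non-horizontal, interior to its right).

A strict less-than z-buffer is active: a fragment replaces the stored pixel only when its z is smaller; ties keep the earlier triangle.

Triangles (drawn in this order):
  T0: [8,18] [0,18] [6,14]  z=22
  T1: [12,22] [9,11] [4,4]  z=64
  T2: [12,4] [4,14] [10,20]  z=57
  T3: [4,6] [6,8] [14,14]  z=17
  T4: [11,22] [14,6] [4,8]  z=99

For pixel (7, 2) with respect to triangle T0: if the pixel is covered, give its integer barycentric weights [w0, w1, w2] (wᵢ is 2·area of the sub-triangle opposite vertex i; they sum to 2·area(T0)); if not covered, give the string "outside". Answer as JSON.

T0:
  2·area = 32
  edge (8, 18)→(0, 18): d=(-8,0) right/bottom  bias=-1
  edge (0, 18)→(6, 14): d=(6,-4) top-left  bias=+0
  edge (6, 14)→(8, 18): d=(2,4) right/bottom  bias=-1
    (2,7)@(5, 15): e=[24,2,6] → X
    (3,7)@(7, 15): e=[24,10,-2] → .
    (1,8)@(3, 17): e=[8,6,18] → X
    (3,8)@(7, 17): e=[8,22,2] → X
    (4,8)@(9, 17): e=[8,30,-6] → .
    (1,9)@(3, 19): e=[-8,18,22] → .
    (2,9)@(5, 19): e=[-8,26,14] → .
    (3,9)@(7, 19): e=[-8,34,6] → .
  covered (4 px):
    . . . . . . . .
    . . . . . . . .
    . . . . . . . .
    . . . . . . . .
    . . . . . . . .
    . . . . . . . .
    . . . . . . . .
    . . X . . . . .
    . X X X . . . .
    . . . . . . . .
    . . . . . . . .
    . . . . . . . .
T1:
  2·area = 34  (B↔C swapped to make it positive)
  edge (12, 22)→(4, 4): d=(-8,-18) top-left  bias=+0
  edge (4, 4)→(9, 11): d=(5,7) right/bottom  bias=-1
  edge (9, 11)→(12, 22): d=(3,11) right/bottom  bias=-1
    (3,4)@(7, 9): e=[14,4,16] → X
    (4,4)@(9, 9): e=[50,-10,-6] → .
    (3,5)@(7, 11): e=[-2,14,22] → .
    (4,5)@(9, 11): e=[34,0,0] → .  [on edge]
    (4,6)@(9, 13): e=[18,10,6] → X
    (5,6)@(11, 13): e=[54,-4,-16] → .
    (4,7)@(9, 15): e=[2,20,12] → X
    (5,7)@(11, 15): e=[38,6,-10] → .
    (4,8)@(9, 17): e=[-14,30,18] → .
    (5,9)@(11, 19): e=[6,26,2] → X
    (6,9)@(13, 19): e=[42,12,-20] → .
    (5,10)@(11, 21): e=[-10,36,8] → .
  covered (4 px):
    . . . . . . . .
    . . . . . . . .
    . . . . . . . .
    . . . . . . . .
    . . . X . . . .
    . . . . . . . .
    . . . . X . . .
    . . . . X . . .
    . . . . . . . .
    . . . . . X . .
    . . . . . . . .
    . . . . . . . .
T2:
  2·area = 108  (B↔C swapped to make it positive)
  edge (12, 4)→(10, 20): d=(-2,16) right/bottom  bias=-1
  edge (10, 20)→(4, 14): d=(-6,-6) top-left  bias=+0
  edge (4, 14)→(12, 4): d=(8,-10) top-left  bias=+0
    (5,3)@(11, 7): e=[10,84,14] → X
    (6,3)@(13, 7): e=[-22,96,34] → .
    (4,4)@(9, 9): e=[38,60,10] → X
    (6,4)@(13, 9): e=[-26,84,50] → .
    (0,5)@(1, 11): e=[162,0,-54] → .  [on edge]
    (3,5)@(7, 11): e=[66,36,6] → X
    (6,5)@(13, 11): e=[-30,72,66] → .
    (1,6)@(3, 13): e=[126,0,-18] → .  [on edge]
    (2,6)@(5, 13): e=[94,12,2] → X
    (5,6)@(11, 13): e=[-2,48,62] → .
    (2,7)@(5, 15): e=[90,0,18] → X  [on edge]
    (5,7)@(11, 15): e=[-6,36,78] → .
    (3,8)@(7, 17): e=[54,0,54] → X  [on edge]
    (4,9)@(9, 19): e=[18,0,90] → X  [on edge]
    (5,10)@(11, 21): e=[-18,0,126] → .  [on edge]
    (6,11)@(13, 23): e=[-54,0,162] → .  [on edge]
  covered (15 px):
    . . . . . . . .
    . . . . . . . .
    . . . . . . . .
    . . . . . X . .
    . . . . X X . .
    . . . X X X . .
    . . X X X . . .
    . . X X X . . .
    . . . X X . . .
    . . . . X . . .
    . . . . . . . .
    . . . . . . . .
T3:
  2·area = 4  (B↔C swapped to make it positive)
  edge (4, 6)→(14, 14): d=(10,8) right/bottom  bias=-1
  edge (14, 14)→(6, 8): d=(-8,-6) top-left  bias=+0
  edge (6, 8)→(4, 6): d=(-2,-2) top-left  bias=+0
    (0,1)@(1, 3): e=[-6,10,0] → .  [on edge]
    (1,2)@(3, 5): e=[-2,6,0] → .  [on edge]
    (2,3)@(5, 7): e=[2,2,0] → X  [on edge]
    (3,3)@(7, 7): e=[-14,14,4] → .
    (2,4)@(5, 9): e=[22,-14,-4] → .
    (3,4)@(7, 9): e=[6,-2,0] → .  [on edge]
    (4,5)@(9, 11): e=[10,-6,0] → .  [on edge]
    (5,6)@(11, 13): e=[14,-10,0] → .  [on edge]
    (6,7)@(13, 15): e=[18,-14,0] → .  [on edge]
    (7,8)@(15, 17): e=[22,-18,0] → .  [on edge]
  covered (1 px):
    . . . . . . . .
    . . . . . . . .
    . . . . . . . .
    . . X . . . . .
    . . . . . . . .
    . . . . . . . .
    . . . . . . . .
    . . . . . . . .
    . . . . . . . .
    . . . . . . . .
    . . . . . . . .
    . . . . . . . .
T4:
  2·area = 154  (B↔C swapped to make it positive)
  edge (11, 22)→(4, 8): d=(-7,-14) top-left  bias=+0
  edge (4, 8)→(14, 6): d=(10,-2) top-left  bias=+0
  edge (14, 6)→(11, 22): d=(-3,16) right/bottom  bias=-1
    (4,3)@(9, 7): e=[77,0,77] → X  [on edge]
    (5,3)@(11, 7): e=[105,4,45] → X
    (6,3)@(13, 7): e=[133,8,13] → X
    (7,3)@(15, 7): e=[161,12,-19] → .
    (2,4)@(5, 9): e=[7,12,135] → X
    (3,4)@(7, 9): e=[35,16,103] → X
    (7,4)@(15, 9): e=[147,32,-25] → .
    (2,5)@(5, 11): e=[-7,32,129] → .
    (3,5)@(7, 11): e=[21,36,97] → X
    (7,5)@(15, 11): e=[133,52,-31] → .
    (3,6)@(7, 13): e=[7,56,91] → X
    (6,6)@(13, 13): e=[91,68,-5] → .
  covered (21 px):
    . . . . . . . .
    . . . . . . . .
    . . . . . . . .
    . . . . X X X .
    . . X X X X X .
    . . . X X X X .
    . . . X X X . .
    . . . . X X . .
    . . . . X X . .
    . . . . . X . .
    . . . . . X . .
    . . . . . . . .

Result: "outside"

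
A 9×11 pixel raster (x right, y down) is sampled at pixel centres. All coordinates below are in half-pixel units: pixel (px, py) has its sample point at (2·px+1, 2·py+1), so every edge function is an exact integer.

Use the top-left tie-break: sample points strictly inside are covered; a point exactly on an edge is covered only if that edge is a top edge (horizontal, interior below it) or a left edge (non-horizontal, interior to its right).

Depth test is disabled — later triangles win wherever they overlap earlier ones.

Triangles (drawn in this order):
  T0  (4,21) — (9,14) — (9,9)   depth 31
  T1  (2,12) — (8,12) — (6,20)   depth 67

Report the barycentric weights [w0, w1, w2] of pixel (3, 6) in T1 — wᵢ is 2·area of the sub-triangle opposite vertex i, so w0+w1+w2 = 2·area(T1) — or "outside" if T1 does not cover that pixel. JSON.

T0:
  2·area = 25  (B↔C swapped to make it positive)
  edge (4, 21)→(9, 9): d=(5,-12) top-left  bias=+0
  edge (9, 9)→(9, 14): d=(0,5) right/bottom  bias=-1
  edge (9, 14)→(4, 21): d=(-5,7) right/bottom  bias=-1
    (4,0)@(9, 1): e=[-40,0,65] → ·  [on edge]
    (4,1)@(9, 3): e=[-30,0,55] → ·  [on edge]
    (4,2)@(9, 5): e=[-20,0,45] → ·  [on edge]
    (4,3)@(9, 7): e=[-10,0,35] → ·  [on edge]
    (4,4)@(9, 9): e=[0,0,25] → ·  [on edge]
    (4,5)@(9, 11): e=[10,0,15] → ·  [on edge]
    (4,6)@(9, 13): e=[20,0,5] → ·  [on edge]
    (3,7)@(7, 15): e=[6,10,9] → #
    (4,7)@(9, 15): e=[30,0,-5] → ·  [on edge]
    (3,8)@(7, 17): e=[16,10,-1] → ·
    (4,8)@(9, 17): e=[40,0,-15] → ·  [on edge]
    (2,9)@(5, 19): e=[2,20,3] → #
    (4,9)@(9, 19): e=[50,0,-25] → ·  [on edge]
    (4,10)@(9, 21): e=[60,0,-35] → ·  [on edge]
  covered (2 px):
    · · · · · · · · ·
    · · · · · · · · ·
    · · · · · · · · ·
    · · · · · · · · ·
    · · · · · · · · ·
    · · · · · · · · ·
    · · · · · · · · ·
    · · · # · · · · ·
    · · · · · · · · ·
    · · # · · · · · ·
    · · · · · · · · ·
T1:
  2·area = 48
  edge (2, 12)→(8, 12): d=(6,0) top-left  bias=+0
  edge (8, 12)→(6, 20): d=(-2,8) right/bottom  bias=-1
  edge (6, 20)→(2, 12): d=(-4,-8) top-left  bias=+0
    (1,6)@(3, 13): e=[6,38,4] → #
    (2,6)@(5, 13): e=[6,22,20] → #
    (3,6)@(7, 13): e=[6,6,36] → #
    (4,6)@(9, 13): e=[6,-10,52] → ·
    (1,7)@(3, 15): e=[18,34,-4] → ·
    (2,7)@(5, 15): e=[18,18,12] → #
    (4,7)@(9, 15): e=[18,-14,44] → ·
    (2,8)@(5, 17): e=[30,14,4] → #
    (3,8)@(7, 17): e=[30,-2,20] → ·
    (2,9)@(5, 19): e=[42,10,-4] → ·
  covered (6 px):
    · · · · · · · · ·
    · · · · · · · · ·
    · · · · · · · · ·
    · · · · · · · · ·
    · · · · · · · · ·
    · · · · · · · · ·
    · # # # · · · · ·
    · · # # · · · · ·
    · · # · · · · · ·
    · · · · · · · · ·
    · · · · · · · · ·

Final: [6,36,6]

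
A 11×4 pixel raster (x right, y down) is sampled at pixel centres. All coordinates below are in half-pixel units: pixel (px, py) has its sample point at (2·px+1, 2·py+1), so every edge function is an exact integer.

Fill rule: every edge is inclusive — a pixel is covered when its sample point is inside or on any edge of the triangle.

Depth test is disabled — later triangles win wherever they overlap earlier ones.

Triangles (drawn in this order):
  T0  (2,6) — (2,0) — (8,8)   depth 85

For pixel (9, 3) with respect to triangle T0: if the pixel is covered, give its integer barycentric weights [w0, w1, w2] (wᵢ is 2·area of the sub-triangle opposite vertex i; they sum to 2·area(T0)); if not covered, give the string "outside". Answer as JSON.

T0:
  2·area = 36
  edge (2, 6)→(2, 0): d=(0,-6) inclusive
  edge (2, 0)→(8, 8): d=(6,8) inclusive
  edge (8, 8)→(2, 6): d=(-6,-2) inclusive
    (1,1)@(3, 3): e=[6,10,20] → #
    (2,1)@(5, 3): e=[18,-6,24] → ·
    (1,2)@(3, 5): e=[6,22,8] → #
    (2,2)@(5, 5): e=[18,6,12] → #
    (3,2)@(7, 5): e=[30,-10,16] → ·
    (1,3)@(3, 7): e=[6,34,-4] → ·
    (2,3)@(5, 7): e=[18,18,0] → #  [on edge]
    (3,3)@(7, 7): e=[30,2,4] → #
    (4,3)@(9, 7): e=[42,-14,8] → ·
  covered (5 px):
    · · · · · · · · · · ·
    · # · · · · · · · · ·
    · # # · · · · · · · ·
    · · # # · · · · · · ·

Result: "outside"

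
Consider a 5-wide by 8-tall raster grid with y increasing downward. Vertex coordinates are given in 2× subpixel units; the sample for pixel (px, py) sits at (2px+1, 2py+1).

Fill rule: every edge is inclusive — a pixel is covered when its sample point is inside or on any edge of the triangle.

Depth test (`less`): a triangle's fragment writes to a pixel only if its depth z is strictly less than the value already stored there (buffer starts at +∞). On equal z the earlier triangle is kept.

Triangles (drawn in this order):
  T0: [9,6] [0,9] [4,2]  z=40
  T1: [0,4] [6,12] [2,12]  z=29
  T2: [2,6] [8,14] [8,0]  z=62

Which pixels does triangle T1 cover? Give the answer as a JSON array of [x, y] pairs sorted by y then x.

T0:
  2·area = 51
  edge (9, 6)→(0, 9): d=(-9,3) inclusive
  edge (0, 9)→(4, 2): d=(4,-7) inclusive
  edge (4, 2)→(9, 6): d=(5,4) inclusive
    (2,1)@(5, 3): e=[39,11,1] → █
    (3,1)@(7, 3): e=[33,25,-7] → ·
    (1,2)@(3, 5): e=[27,5,19] → █
    (3,2)@(7, 5): e=[15,33,3] → █
    (4,2)@(9, 5): e=[9,47,-5] → ·
    (1,3)@(3, 7): e=[9,13,29] → █
    (3,3)@(7, 7): e=[-3,41,13] → ·
    (1,4)@(3, 9): e=[-9,21,39] → ·
    (2,4)@(5, 9): e=[-15,35,31] → ·
  covered (6 px):
    · · · · ·
    · · █ · ·
    · █ █ █ ·
    · █ █ · ·
    · · · · ·
    · · · · ·
    · · · · ·
    · · · · ·
T1:
  2·area = 32
  edge (0, 4)→(6, 12): d=(6,8) inclusive
  edge (6, 12)→(2, 12): d=(-4,0) inclusive
  edge (2, 12)→(0, 4): d=(-2,-8) inclusive
    (0,3)@(1, 7): e=[10,20,2] → █
    (1,3)@(3, 7): e=[-6,20,18] → ·
    (0,4)@(1, 9): e=[22,12,-2] → ·
    (1,4)@(3, 9): e=[6,12,14] → █
    (2,4)@(5, 9): e=[-10,12,30] → ·
    (1,5)@(3, 11): e=[18,4,10] → █
    (2,5)@(5, 11): e=[2,4,26] → █
    (3,5)@(7, 11): e=[-14,4,42] → ·
    (1,6)@(3, 13): e=[30,-4,6] → ·
    (2,6)@(5, 13): e=[14,-4,22] → ·
  covered (4 px):
    · · · · ·
    · · · · ·
    · · · · ·
    █ · · · ·
    · █ · · ·
    · █ █ · ·
    · · · · ·
    · · · · ·
T2:
  2·area = 84  (B↔C swapped to make it positive)
  edge (2, 6)→(8, 0): d=(6,-6) inclusive
  edge (8, 0)→(8, 14): d=(0,14) inclusive
  edge (8, 14)→(2, 6): d=(-6,-8) inclusive
    (3,0)@(7, 1): e=[0,14,70] → █  [on edge]
    (4,0)@(9, 1): e=[12,-14,86] → ·
    (2,1)@(5, 3): e=[0,42,42] → █  [on edge]
    (4,1)@(9, 3): e=[24,-14,74] → ·
    (1,2)@(3, 5): e=[0,70,14] → █  [on edge]
    (4,2)@(9, 5): e=[36,-14,62] → ·
    (0,3)@(1, 7): e=[0,98,-14] → ·  [on edge]
    (1,3)@(3, 7): e=[12,70,2] → █
    (4,3)@(9, 7): e=[48,-14,50] → ·
    (1,4)@(3, 9): e=[24,70,-10] → ·
    (2,4)@(5, 9): e=[36,42,6] → █
    (4,4)@(9, 9): e=[60,-14,38] → ·
  covered (12 px):
    · · · █ ·
    · · █ █ ·
    · █ █ █ ·
    · █ █ █ ·
    · · █ █ ·
    · · · █ ·
    · · · · ·
    · · · · ·

Final: [[0,3],[1,4],[1,5],[2,5]]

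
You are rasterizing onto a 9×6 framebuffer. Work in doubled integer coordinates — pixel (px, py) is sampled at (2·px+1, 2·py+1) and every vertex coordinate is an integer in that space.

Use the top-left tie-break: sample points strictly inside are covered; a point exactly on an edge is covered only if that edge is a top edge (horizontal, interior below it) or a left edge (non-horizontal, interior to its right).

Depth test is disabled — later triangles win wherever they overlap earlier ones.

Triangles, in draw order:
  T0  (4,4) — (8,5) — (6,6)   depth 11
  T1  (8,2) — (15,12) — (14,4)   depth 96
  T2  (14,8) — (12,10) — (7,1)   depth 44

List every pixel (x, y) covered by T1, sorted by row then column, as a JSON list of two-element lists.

T0:
  2·area = 6
  edge (4, 4)→(8, 5): d=(4,1) right/bottom  bias=-1
  edge (8, 5)→(6, 6): d=(-2,1) right/bottom  bias=-1
  edge (6, 6)→(4, 4): d=(-2,-2) top-left  bias=+0
    (0,0)@(1, 1): e=[-9,15,0] → .  [on edge]
    (1,1)@(3, 3): e=[-3,9,0] → .  [on edge]
    (2,2)@(5, 5): e=[3,3,0] → X  [on edge]
    (3,2)@(7, 5): e=[1,1,4] → X
    (4,2)@(9, 5): e=[-1,-1,8] → .
    (2,3)@(5, 7): e=[11,-1,-4] → .
    (3,3)@(7, 7): e=[9,-3,0] → .  [on edge]
    (4,4)@(9, 9): e=[15,-9,0] → .  [on edge]
    (5,5)@(11, 11): e=[21,-15,0] → .  [on edge]
  covered (2 px):
    . . . . . . . . .
    . . . . . . . . .
    . . X X . . . . .
    . . . . . . . . .
    . . . . . . . . .
    . . . . . . . . .
T1:
  2·area = 46  (B↔C swapped to make it positive)
  edge (8, 2)→(14, 4): d=(6,2) right/bottom  bias=-1
  edge (14, 4)→(15, 12): d=(1,8) right/bottom  bias=-1
  edge (15, 12)→(8, 2): d=(-7,-10) top-left  bias=+0
    (2,0)@(5, 1): e=[0,69,-23] → .  [on edge]
    (4,1)@(9, 3): e=[4,39,3] → X
    (5,1)@(11, 3): e=[0,23,23] → .  [on edge]
    (4,2)@(9, 5): e=[16,41,-11] → .
    (5,2)@(11, 5): e=[12,25,9] → X
    (6,2)@(13, 5): e=[8,9,29] → X
    (7,2)@(15, 5): e=[4,-7,49] → .
    (8,2)@(17, 5): e=[0,-23,69] → .  [on edge]
    (5,3)@(11, 7): e=[24,27,-5] → .
    (6,3)@(13, 7): e=[20,11,15] → X
    (7,3)@(15, 7): e=[16,-5,35] → .
    (6,4)@(13, 9): e=[32,13,1] → X
  covered (5 px):
    . . . . . . . . .
    . . . . X . . . .
    . . . . . X X . .
    . . . . . . X . .
    . . . . . . X . .
    . . . . . . . . .
T2:
  2·area = 28
  edge (14, 8)→(12, 10): d=(-2,2) right/bottom  bias=-1
  edge (12, 10)→(7, 1): d=(-5,-9) top-left  bias=+0
  edge (7, 1)→(14, 8): d=(7,7) right/bottom  bias=-1
    (3,0)@(7, 1): e=[28,0,0] → .  [on edge]
    (4,1)@(9, 3): e=[20,8,0] → .  [on edge]
    (5,2)@(11, 5): e=[12,16,0] → .  [on edge]
    (8,2)@(17, 5): e=[0,70,-42] → .  [on edge]
    (5,3)@(11, 7): e=[8,6,14] → X
    (6,3)@(13, 7): e=[4,24,0] → .  [on edge]
    (7,3)@(15, 7): e=[0,42,-14] → .  [on edge]
    (5,4)@(11, 9): e=[4,-4,28] → .
    (6,4)@(13, 9): e=[0,14,14] → .  [on edge]
    (7,4)@(15, 9): e=[-4,32,0] → .  [on edge]
    (5,5)@(11, 11): e=[0,-14,42] → .  [on edge]
    (8,5)@(17, 11): e=[-12,40,0] → .  [on edge]
  covered (1 px):
    . . . . . . . . .
    . . . . . . . . .
    . . . . . . . . .
    . . . . . X . . .
    . . . . . . . . .
    . . . . . . . . .

Answer: [[4,1],[5,2],[6,2],[6,3],[6,4]]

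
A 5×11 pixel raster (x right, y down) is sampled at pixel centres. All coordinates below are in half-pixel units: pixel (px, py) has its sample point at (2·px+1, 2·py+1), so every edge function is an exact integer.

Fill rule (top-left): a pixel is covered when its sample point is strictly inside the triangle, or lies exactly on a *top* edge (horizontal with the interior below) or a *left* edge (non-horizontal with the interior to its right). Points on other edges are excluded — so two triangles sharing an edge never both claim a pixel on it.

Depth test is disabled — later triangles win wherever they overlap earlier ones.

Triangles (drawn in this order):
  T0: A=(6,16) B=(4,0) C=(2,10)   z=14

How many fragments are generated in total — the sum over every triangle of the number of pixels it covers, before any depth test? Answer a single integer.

T0:
  2·area = 52  (B↔C swapped to make it positive)
  edge (6, 16)→(2, 10): d=(-4,-6) top-left  bias=+0
  edge (2, 10)→(4, 0): d=(2,-10) top-left  bias=+0
  edge (4, 0)→(6, 16): d=(2,16) right/bottom  bias=-1
    (1,2)@(3, 5): e=[26,0,26] → #  [on edge]
    (2,2)@(5, 5): e=[38,20,-6] → ·
    (1,3)@(3, 7): e=[18,4,30] → #
    (2,3)@(5, 7): e=[30,24,-2] → ·
    (1,4)@(3, 9): e=[10,8,34] → #
    (2,4)@(5, 9): e=[22,28,2] → #
    (3,4)@(7, 9): e=[34,48,-30] → ·
    (1,5)@(3, 11): e=[2,12,38] → #
    (3,5)@(7, 11): e=[26,52,-26] → ·
    (1,6)@(3, 13): e=[-6,16,42] → ·
    (2,6)@(5, 13): e=[6,36,10] → #
    (3,6)@(7, 13): e=[18,56,-22] → ·
    (0,7)@(1, 15): e=[-26,0,78] → ·  [on edge]
  covered (7 px):
    · · · · ·
    · · · · ·
    · # · · ·
    · # · · ·
    · # # · ·
    · # # · ·
    · · # · ·
    · · · · ·
    · · · · ·
    · · · · ·
    · · · · ·

Result: 7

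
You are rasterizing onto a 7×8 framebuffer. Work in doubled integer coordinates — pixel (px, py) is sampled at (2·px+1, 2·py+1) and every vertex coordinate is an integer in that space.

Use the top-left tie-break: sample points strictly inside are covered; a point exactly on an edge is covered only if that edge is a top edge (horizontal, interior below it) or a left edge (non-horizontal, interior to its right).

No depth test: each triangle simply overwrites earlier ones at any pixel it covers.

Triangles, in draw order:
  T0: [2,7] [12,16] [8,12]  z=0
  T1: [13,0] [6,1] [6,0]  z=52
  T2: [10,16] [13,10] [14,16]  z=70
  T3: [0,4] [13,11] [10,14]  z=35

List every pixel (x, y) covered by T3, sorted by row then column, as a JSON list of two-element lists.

T0:
  2·area = 4  (B↔C swapped to make it positive)
  edge (2, 7)→(8, 12): d=(6,5) right/bottom  bias=-1
  edge (8, 12)→(12, 16): d=(4,4) right/bottom  bias=-1
  edge (12, 16)→(2, 7): d=(-10,-9) top-left  bias=+0
    (0,2)@(1, 5): e=[-7,0,11] → .  [on edge]
    (1,3)@(3, 7): e=[-5,0,9] → .  [on edge]
    (2,4)@(5, 9): e=[-3,0,7] → .  [on edge]
    (3,5)@(7, 11): e=[-1,0,5] → .  [on edge]
    (4,6)@(9, 13): e=[1,0,3] → .  [on edge]
    (5,7)@(11, 15): e=[3,0,1] → .  [on edge]
  covered (0 px):
    . . . . . . .
    . . . . . . .
    . . . . . . .
    . . . . . . .
    . . . . . . .
    . . . . . . .
    . . . . . . .
    . . . . . . .
T1:
  2·area = 7
  edge (13, 0)→(6, 1): d=(-7,1) right/bottom  bias=-1
  edge (6, 1)→(6, 0): d=(0,-1) top-left  bias=+0
  edge (6, 0)→(13, 0): d=(7,0) top-left  bias=+0
  covered (0 px):
    . . . . . . .
    . . . . . . .
    . . . . . . .
    . . . . . . .
    . . . . . . .
    . . . . . . .
    . . . . . . .
    . . . . . . .
T2:
  2·area = 24
  edge (10, 16)→(13, 10): d=(3,-6) top-left  bias=+0
  edge (13, 10)→(14, 16): d=(1,6) right/bottom  bias=-1
  edge (14, 16)→(10, 16): d=(-4,0) right/bottom  bias=-1
    (6,5)@(13, 11): e=[3,1,20] → X
    (6,6)@(13, 13): e=[9,3,12] → X
    (5,7)@(11, 15): e=[3,17,4] → X
  covered (4 px):
    . . . . . . .
    . . . . . . .
    . . . . . . .
    . . . . . . .
    . . . . . . .
    . . . . . . X
    . . . . . . X
    . . . . . X X
T3:
  2·area = 60
  edge (0, 4)→(13, 11): d=(13,7) right/bottom  bias=-1
  edge (13, 11)→(10, 14): d=(-3,3) right/bottom  bias=-1
  edge (10, 14)→(0, 4): d=(-10,-10) top-left  bias=+0
    (0,2)@(1, 5): e=[6,54,0] → X  [on edge]
    (1,2)@(3, 5): e=[-8,48,20] → .
    (0,3)@(1, 7): e=[32,48,-20] → .
    (1,3)@(3, 7): e=[18,42,0] → X  [on edge]
    (2,3)@(5, 7): e=[4,36,20] → X
    (3,3)@(7, 7): e=[-10,30,40] → .
    (1,4)@(3, 9): e=[44,36,-20] → .
    (2,4)@(5, 9): e=[30,30,0] → X  [on edge]
    (3,4)@(7, 9): e=[16,24,20] → X
    (4,4)@(9, 9): e=[2,18,40] → X
    (5,4)@(11, 9): e=[-12,12,60] → .
    (2,5)@(5, 11): e=[56,24,-20] → .
    (3,5)@(7, 11): e=[42,18,0] → X  [on edge]
    (6,5)@(13, 11): e=[0,0,60] → .  [on edge]
    (4,6)@(9, 13): e=[54,6,0] → X  [on edge]
    (5,6)@(11, 13): e=[40,0,20] → .  [on edge]
    (4,7)@(9, 15): e=[80,0,-20] → .  [on edge]
    (5,7)@(11, 15): e=[66,-6,0] → .  [on edge]
  covered (10 px):
    . . . . . . .
    . . . . . . .
    X . . . . . .
    . X X . . . .
    . . X X X . .
    . . . X X X .
    . . . . X . .
    . . . . . . .

Answer: [[0,2],[1,3],[2,3],[2,4],[3,4],[4,4],[3,5],[4,5],[5,5],[4,6]]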